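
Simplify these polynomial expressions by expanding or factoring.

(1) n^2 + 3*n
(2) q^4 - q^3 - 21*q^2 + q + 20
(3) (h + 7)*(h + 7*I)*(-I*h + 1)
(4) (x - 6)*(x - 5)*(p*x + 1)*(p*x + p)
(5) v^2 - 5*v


(1) = n*(n + 3)
(2) = (q - 5)*(q - 1)*(q + 1)*(q + 4)
(3) = -I*h^3 + 8*h^2 - 7*I*h^2 + 56*h + 7*I*h + 49*I
(4) = p^2*x^4 - 10*p^2*x^3 + 19*p^2*x^2 + 30*p^2*x + p*x^3 - 10*p*x^2 + 19*p*x + 30*p
(5) = v*(v - 5)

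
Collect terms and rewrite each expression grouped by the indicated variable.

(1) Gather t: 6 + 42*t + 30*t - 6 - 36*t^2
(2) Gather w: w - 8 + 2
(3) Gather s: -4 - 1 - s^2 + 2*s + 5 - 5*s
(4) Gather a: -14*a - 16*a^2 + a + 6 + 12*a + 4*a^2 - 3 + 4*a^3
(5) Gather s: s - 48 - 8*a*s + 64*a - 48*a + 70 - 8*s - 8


(1) = -36*t^2 + 72*t
(2) = w - 6
(3) = -s^2 - 3*s
(4) = 4*a^3 - 12*a^2 - a + 3
(5) = 16*a + s*(-8*a - 7) + 14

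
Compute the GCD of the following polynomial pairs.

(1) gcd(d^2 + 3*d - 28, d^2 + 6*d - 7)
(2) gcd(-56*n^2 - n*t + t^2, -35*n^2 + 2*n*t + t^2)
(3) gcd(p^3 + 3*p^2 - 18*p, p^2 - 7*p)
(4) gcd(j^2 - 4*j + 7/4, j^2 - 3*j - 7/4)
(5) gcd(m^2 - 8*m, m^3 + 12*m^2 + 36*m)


(1) = gcd((d - 4)*(d + 7), (d - 1)*(d + 7)) = d + 7
(2) = 7*n + t
(3) = gcd(p*(p - 3)*(p + 6), p*(p - 7)) = p
(4) = j - 7/2
(5) = gcd(m*(m - 8), m*(m + 6)^2) = m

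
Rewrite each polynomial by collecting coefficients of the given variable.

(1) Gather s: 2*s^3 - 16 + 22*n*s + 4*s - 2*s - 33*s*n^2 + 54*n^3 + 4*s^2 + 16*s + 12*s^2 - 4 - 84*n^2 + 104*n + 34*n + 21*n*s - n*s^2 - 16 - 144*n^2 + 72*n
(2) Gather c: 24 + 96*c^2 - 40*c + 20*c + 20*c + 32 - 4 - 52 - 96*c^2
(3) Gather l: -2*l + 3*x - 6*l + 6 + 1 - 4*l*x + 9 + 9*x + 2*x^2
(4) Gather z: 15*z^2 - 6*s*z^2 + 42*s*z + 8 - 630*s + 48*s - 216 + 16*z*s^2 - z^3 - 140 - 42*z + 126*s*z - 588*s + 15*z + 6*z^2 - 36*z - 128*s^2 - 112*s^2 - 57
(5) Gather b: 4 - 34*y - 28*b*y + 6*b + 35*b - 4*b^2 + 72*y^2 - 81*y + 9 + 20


(1) = 54*n^3 - 228*n^2 + 210*n + 2*s^3 + s^2*(16 - n) + s*(-33*n^2 + 43*n + 18) - 36
(2) = 0
(3) = l*(-4*x - 8) + 2*x^2 + 12*x + 16
(4) = -240*s^2 - 1170*s - z^3 + z^2*(21 - 6*s) + z*(16*s^2 + 168*s - 63) - 405
(5) = -4*b^2 + b*(41 - 28*y) + 72*y^2 - 115*y + 33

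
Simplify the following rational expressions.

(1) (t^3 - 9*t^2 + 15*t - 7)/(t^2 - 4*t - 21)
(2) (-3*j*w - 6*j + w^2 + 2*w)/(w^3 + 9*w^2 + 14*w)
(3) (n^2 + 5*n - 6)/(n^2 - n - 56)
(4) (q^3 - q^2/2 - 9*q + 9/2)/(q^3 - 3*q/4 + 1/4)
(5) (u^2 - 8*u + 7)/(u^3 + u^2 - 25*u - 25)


(1) = (t^2 - 2*t + 1)/(t + 3)
(2) = (-3*j + w)/(w^2 + 7*w)
(3) = (n^2 + 5*n - 6)/(n^2 - n - 56)
(4) = (2*q^2 - 18)/(2*q^2 + q - 1)
(5) = (u^2 - 8*u + 7)/(u^3 + u^2 - 25*u - 25)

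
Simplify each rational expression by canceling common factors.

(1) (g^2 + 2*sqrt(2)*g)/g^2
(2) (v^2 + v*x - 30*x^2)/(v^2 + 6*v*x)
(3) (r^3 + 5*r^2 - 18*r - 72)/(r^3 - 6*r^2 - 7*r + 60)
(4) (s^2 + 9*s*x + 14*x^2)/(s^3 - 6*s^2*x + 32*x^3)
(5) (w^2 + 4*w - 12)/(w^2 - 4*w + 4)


(1) = (g + 2*sqrt(2))/g
(2) = (v - 5*x)/v
(3) = (r + 6)/(r - 5)
(4) = (s + 7*x)/(s^2 - 8*s*x + 16*x^2)
(5) = (w + 6)/(w - 2)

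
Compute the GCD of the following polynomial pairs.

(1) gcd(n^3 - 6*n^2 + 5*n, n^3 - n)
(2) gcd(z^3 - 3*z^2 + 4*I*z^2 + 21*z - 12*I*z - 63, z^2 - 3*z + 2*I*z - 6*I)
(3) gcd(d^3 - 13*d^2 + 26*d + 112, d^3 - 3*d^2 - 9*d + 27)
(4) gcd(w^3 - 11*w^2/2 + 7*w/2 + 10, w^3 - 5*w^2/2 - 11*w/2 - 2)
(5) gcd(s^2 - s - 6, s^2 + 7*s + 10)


(1) = gcd(n*(n - 5)*(n - 1), n*(n - 1)*(n + 1)) = n^2 - n
(2) = z - 3
(3) = 1
(4) = w^2 - 3*w - 4
(5) = s + 2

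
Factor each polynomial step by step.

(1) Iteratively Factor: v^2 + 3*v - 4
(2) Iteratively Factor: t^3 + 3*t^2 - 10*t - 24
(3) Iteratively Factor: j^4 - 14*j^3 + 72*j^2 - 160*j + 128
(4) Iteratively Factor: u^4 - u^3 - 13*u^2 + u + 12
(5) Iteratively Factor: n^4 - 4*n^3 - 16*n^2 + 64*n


(1) = (v + 4)*(v - 1)
(2) = (t + 2)*(t^2 + t - 12) = (t - 3)*(t + 2)*(t + 4)
(3) = (j - 4)*(j^3 - 10*j^2 + 32*j - 32) = (j - 4)^2*(j^2 - 6*j + 8) = (j - 4)^3*(j - 2)
(4) = (u - 4)*(u^3 + 3*u^2 - u - 3) = (u - 4)*(u + 3)*(u^2 - 1) = (u - 4)*(u + 1)*(u + 3)*(u - 1)
(5) = (n)*(n^3 - 4*n^2 - 16*n + 64) = n*(n - 4)*(n^2 - 16) = n*(n - 4)^2*(n + 4)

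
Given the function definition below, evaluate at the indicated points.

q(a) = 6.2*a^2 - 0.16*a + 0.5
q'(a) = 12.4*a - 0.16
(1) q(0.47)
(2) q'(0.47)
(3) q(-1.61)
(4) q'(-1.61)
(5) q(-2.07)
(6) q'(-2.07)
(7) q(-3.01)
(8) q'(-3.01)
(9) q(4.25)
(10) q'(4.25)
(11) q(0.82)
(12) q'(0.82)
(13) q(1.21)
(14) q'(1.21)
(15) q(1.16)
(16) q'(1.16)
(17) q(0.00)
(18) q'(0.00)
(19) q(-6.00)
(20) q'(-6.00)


(1) = 1.79
(2) = 5.67
(3) = 16.83
(4) = -20.12
(5) = 27.40
(6) = -25.83
(7) = 57.15
(8) = -37.48
(9) = 111.81
(10) = 52.54
(11) = 4.54
(12) = 10.01
(13) = 9.38
(14) = 14.84
(15) = 8.66
(16) = 14.22
(17) = 0.50
(18) = -0.16
(19) = 224.66
(20) = -74.56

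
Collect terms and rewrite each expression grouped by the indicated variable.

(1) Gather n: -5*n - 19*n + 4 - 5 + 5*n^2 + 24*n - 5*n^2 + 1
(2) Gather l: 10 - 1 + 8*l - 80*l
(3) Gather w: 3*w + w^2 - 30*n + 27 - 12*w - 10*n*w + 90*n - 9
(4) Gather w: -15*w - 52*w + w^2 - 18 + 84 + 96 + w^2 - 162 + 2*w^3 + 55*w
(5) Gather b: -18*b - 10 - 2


(1) = 0
(2) = 9 - 72*l
(3) = 60*n + w^2 + w*(-10*n - 9) + 18
(4) = 2*w^3 + 2*w^2 - 12*w
(5) = -18*b - 12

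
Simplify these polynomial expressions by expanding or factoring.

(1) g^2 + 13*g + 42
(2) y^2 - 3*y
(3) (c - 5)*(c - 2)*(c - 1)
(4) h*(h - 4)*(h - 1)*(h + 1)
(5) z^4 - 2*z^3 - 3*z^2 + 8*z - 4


(1) = (g + 6)*(g + 7)
(2) = y*(y - 3)
(3) = c^3 - 8*c^2 + 17*c - 10
(4) = h^4 - 4*h^3 - h^2 + 4*h
(5) = (z - 2)*(z - 1)^2*(z + 2)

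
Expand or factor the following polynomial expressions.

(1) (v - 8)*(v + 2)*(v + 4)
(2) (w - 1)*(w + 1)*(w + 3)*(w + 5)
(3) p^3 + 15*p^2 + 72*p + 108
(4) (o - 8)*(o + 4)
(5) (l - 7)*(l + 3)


(1) = v^3 - 2*v^2 - 40*v - 64
(2) = w^4 + 8*w^3 + 14*w^2 - 8*w - 15
(3) = (p + 3)*(p + 6)^2
(4) = o^2 - 4*o - 32
(5) = l^2 - 4*l - 21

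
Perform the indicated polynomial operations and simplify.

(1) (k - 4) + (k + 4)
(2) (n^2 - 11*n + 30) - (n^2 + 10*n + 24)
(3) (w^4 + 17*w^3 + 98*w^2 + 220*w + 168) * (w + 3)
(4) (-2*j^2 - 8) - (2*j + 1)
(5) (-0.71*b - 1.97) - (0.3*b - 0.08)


(1) = 2*k
(2) = 6 - 21*n
(3) = w^5 + 20*w^4 + 149*w^3 + 514*w^2 + 828*w + 504
(4) = -2*j^2 - 2*j - 9
(5) = -1.01*b - 1.89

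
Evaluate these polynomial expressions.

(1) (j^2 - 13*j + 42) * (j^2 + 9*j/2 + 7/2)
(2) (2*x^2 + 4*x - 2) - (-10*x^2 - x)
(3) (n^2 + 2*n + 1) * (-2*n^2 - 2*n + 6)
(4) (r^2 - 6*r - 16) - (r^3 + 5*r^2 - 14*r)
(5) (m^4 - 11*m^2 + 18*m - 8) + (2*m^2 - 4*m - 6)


(1) = j^4 - 17*j^3/2 - 13*j^2 + 287*j/2 + 147
(2) = 12*x^2 + 5*x - 2
(3) = -2*n^4 - 6*n^3 + 10*n + 6
(4) = -r^3 - 4*r^2 + 8*r - 16
(5) = m^4 - 9*m^2 + 14*m - 14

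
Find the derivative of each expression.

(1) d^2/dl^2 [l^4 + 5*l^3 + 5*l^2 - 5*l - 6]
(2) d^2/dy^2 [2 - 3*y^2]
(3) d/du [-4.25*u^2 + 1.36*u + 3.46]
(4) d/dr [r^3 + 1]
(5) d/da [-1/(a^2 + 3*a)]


(1) = 12*l^2 + 30*l + 10
(2) = -6
(3) = 1.36 - 8.5*u
(4) = 3*r^2
(5) = (2*a + 3)/(a^2*(a + 3)^2)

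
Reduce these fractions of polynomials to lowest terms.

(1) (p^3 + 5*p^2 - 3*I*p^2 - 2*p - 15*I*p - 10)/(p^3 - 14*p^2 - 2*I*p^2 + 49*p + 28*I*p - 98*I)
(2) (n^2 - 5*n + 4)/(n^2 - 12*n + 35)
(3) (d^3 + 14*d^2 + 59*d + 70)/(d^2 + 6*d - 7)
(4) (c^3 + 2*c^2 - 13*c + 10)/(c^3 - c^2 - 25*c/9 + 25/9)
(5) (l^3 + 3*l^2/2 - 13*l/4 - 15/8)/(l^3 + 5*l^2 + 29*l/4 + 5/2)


(1) = (p^2 + p*(5 - I) - 5*I)/(p^2 - 14*p + 49)
(2) = (n^2 - 5*n + 4)/(n^2 - 12*n + 35)
(3) = (d^2 + 7*d + 10)/(d - 1)
(4) = (9*c^2 + 27*c - 90)/(9*c^2 - 25)
(5) = (2*l - 3)/(2*l + 4)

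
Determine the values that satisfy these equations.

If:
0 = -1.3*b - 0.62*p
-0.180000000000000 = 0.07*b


Then:
b = -2.57
p = 5.39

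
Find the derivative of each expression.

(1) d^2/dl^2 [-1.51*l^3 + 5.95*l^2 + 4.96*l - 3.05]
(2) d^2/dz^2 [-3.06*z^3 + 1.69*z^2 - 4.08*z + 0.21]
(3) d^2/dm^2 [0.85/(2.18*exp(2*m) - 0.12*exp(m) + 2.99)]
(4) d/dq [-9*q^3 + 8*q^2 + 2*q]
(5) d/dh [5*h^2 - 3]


(1) = 11.9 - 9.06*l
(2) = 3.38 - 18.36*z
(3) = ((0.102 - 7.412*exp(m))*(2.18*exp(2*m) - 0.12*exp(m) + 2.99) + 0.85*(4.36*exp(m) - 0.12)*(8.72*exp(m) - 0.24)*exp(m))*exp(m)/(2.18*exp(2*m) - 0.12*exp(m) + 2.99)^3
(4) = -27*q^2 + 16*q + 2
(5) = 10*h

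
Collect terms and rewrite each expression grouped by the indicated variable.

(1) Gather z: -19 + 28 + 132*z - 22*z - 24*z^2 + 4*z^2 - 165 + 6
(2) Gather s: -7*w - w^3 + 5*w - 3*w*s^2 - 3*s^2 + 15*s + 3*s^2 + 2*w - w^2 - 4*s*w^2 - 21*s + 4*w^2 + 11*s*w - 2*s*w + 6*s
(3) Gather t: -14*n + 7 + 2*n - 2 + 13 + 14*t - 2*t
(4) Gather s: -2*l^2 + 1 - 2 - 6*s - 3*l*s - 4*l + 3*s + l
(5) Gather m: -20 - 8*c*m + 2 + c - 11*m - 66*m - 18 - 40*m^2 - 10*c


(1) = -20*z^2 + 110*z - 150
(2) = -3*s^2*w + s*(-4*w^2 + 9*w) - w^3 + 3*w^2
(3) = -12*n + 12*t + 18
(4) = -2*l^2 - 3*l + s*(-3*l - 3) - 1
(5) = -9*c - 40*m^2 + m*(-8*c - 77) - 36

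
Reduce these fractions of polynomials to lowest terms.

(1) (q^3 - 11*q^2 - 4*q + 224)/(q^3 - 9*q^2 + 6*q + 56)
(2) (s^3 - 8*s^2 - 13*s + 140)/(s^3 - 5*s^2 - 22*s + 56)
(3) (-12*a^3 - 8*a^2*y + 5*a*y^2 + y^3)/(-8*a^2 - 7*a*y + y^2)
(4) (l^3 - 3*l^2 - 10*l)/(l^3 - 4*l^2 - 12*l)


(1) = (q^2 - 4*q - 32)/(q^2 - 2*q - 8)
(2) = (s - 5)/(s - 2)
(3) = (-12*a^2 + 4*a*y + y^2)/(-8*a + y)
(4) = (l - 5)/(l - 6)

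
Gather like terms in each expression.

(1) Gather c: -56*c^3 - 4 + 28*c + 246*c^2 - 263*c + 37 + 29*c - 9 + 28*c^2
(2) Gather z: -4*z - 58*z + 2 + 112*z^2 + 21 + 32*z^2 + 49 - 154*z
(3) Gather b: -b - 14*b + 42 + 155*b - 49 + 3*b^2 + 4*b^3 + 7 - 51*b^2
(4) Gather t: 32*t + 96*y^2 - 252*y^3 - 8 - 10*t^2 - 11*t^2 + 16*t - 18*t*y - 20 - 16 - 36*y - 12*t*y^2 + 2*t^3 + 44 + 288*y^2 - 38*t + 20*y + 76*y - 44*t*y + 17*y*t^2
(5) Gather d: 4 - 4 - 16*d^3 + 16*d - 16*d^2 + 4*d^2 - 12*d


(1) = -56*c^3 + 274*c^2 - 206*c + 24
(2) = 144*z^2 - 216*z + 72
(3) = 4*b^3 - 48*b^2 + 140*b
(4) = 2*t^3 + t^2*(17*y - 21) + t*(-12*y^2 - 62*y + 10) - 252*y^3 + 384*y^2 + 60*y
(5) = -16*d^3 - 12*d^2 + 4*d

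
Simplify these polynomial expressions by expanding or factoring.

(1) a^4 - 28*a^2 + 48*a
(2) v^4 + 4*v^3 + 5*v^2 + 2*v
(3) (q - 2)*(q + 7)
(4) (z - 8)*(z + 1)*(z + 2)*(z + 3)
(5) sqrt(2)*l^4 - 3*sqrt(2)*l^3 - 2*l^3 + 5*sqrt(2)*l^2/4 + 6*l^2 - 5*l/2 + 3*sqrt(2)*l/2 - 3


(1) = a*(a - 4)*(a - 2)*(a + 6)
(2) = v*(v + 1)^2*(v + 2)
(3) = q^2 + 5*q - 14
(4) = z^4 - 2*z^3 - 37*z^2 - 82*z - 48
(5) = (l - 2)*(l - 3/2)*(l - sqrt(2))*(sqrt(2)*l + sqrt(2)/2)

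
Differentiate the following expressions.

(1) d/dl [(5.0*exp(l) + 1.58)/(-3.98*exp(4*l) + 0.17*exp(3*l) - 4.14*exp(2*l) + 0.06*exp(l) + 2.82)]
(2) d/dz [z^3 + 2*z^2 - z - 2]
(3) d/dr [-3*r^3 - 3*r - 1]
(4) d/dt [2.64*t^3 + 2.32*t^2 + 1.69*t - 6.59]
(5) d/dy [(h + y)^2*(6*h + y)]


(1) = (59.7*exp(4*l) + 23.4536*exp(3*l) + 19.8942*exp(2*l) + 13.0824*exp(l) + 14.0052)*exp(l)/(15.8404*exp(8*l) - 1.3532*exp(7*l) + 32.9833*exp(6*l) - 1.8852*exp(5*l) - 5.2872*exp(4*l) + 0.462*exp(3*l) - 23.346*exp(2*l) + 0.3384*exp(l) + 7.9524)
(2) = 3*z^2 + 4*z - 1
(3) = -9*r^2 - 3
(4) = 7.92*t^2 + 4.64*t + 1.69
(5) = (h + y)*(13*h + 3*y)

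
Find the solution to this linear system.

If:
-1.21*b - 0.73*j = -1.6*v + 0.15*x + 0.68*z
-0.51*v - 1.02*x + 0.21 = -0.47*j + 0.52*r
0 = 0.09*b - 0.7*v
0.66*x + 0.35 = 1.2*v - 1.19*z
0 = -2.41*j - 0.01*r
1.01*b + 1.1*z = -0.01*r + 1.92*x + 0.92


Then:
b = 0.09
j = -0.01
r = 1.26
v = 0.01
x = -0.44
z = -0.04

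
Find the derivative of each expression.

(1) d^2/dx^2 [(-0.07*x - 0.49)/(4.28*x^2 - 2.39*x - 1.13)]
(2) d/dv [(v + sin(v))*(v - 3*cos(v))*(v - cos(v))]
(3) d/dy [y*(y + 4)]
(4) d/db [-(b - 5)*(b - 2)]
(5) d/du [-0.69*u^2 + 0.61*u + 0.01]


(1) = ((0.07*x + 0.49)*(8.56*x - 2.39)*(17.12*x - 4.78) + (1.7976*x + 3.8598)*(-4.28*x^2 + 2.39*x + 1.13))/(-4.28*x^2 + 2.39*x + 1.13)^3
(2) = (v + sin(v))*(v - 3*cos(v))*(sin(v) + 1) + (v + sin(v))*(v - cos(v))*(3*sin(v) + 1) + (v - 3*cos(v))*(v - cos(v))*(cos(v) + 1)
(3) = 2*y + 4
(4) = 7 - 2*b
(5) = 0.61 - 1.38*u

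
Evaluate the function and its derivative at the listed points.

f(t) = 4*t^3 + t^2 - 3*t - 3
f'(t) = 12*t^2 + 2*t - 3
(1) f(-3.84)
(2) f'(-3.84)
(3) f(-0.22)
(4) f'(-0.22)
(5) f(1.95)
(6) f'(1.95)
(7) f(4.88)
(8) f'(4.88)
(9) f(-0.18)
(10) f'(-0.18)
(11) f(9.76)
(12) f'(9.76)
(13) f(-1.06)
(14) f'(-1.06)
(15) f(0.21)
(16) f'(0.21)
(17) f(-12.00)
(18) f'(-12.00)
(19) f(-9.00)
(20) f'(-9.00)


(1) = -203.23
(2) = 166.27
(3) = -2.33
(4) = -2.86
(5) = 24.61
(6) = 46.53
(7) = 471.03
(8) = 292.53
(9) = -2.45
(10) = -2.97
(11) = 3781.83
(12) = 1159.61
(13) = -3.46
(14) = 8.36
(15) = -3.55
(16) = -2.05
(17) = -6735.00
(18) = 1701.00
(19) = -2811.00
(20) = 951.00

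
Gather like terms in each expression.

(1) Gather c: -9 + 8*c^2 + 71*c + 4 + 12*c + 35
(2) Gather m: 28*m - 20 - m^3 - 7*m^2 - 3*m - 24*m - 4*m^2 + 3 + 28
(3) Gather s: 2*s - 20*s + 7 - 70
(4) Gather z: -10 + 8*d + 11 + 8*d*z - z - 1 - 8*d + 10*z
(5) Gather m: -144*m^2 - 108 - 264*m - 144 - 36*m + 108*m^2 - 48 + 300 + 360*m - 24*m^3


(1) = 8*c^2 + 83*c + 30
(2) = -m^3 - 11*m^2 + m + 11
(3) = -18*s - 63
(4) = z*(8*d + 9)
(5) = -24*m^3 - 36*m^2 + 60*m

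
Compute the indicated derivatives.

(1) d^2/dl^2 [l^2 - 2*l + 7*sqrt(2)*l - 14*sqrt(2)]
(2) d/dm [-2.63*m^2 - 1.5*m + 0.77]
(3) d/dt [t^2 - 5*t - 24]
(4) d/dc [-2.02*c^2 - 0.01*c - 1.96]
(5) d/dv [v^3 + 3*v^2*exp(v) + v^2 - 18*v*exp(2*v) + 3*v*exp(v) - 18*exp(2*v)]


(1) = 2
(2) = -5.26*m - 1.5
(3) = 2*t - 5
(4) = -4.04*c - 0.01
(5) = 3*v^2*exp(v) + 3*v^2 - 36*v*exp(2*v) + 9*v*exp(v) + 2*v - 54*exp(2*v) + 3*exp(v)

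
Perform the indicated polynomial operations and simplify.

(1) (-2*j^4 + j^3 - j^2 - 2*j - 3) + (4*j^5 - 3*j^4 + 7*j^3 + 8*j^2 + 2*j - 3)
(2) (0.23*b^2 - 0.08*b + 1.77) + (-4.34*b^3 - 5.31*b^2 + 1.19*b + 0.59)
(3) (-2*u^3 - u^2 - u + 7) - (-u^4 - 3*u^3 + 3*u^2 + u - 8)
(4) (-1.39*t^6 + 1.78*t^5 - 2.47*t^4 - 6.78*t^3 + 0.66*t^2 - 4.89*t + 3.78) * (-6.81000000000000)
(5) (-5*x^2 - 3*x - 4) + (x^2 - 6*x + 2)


(1) = 4*j^5 - 5*j^4 + 8*j^3 + 7*j^2 - 6
(2) = -4.34*b^3 - 5.08*b^2 + 1.11*b + 2.36
(3) = u^4 + u^3 - 4*u^2 - 2*u + 15
(4) = 9.4659*t^6 - 12.1218*t^5 + 16.8207*t^4 + 46.1718*t^3 - 4.4946*t^2 + 33.3009*t - 25.7418
(5) = -4*x^2 - 9*x - 2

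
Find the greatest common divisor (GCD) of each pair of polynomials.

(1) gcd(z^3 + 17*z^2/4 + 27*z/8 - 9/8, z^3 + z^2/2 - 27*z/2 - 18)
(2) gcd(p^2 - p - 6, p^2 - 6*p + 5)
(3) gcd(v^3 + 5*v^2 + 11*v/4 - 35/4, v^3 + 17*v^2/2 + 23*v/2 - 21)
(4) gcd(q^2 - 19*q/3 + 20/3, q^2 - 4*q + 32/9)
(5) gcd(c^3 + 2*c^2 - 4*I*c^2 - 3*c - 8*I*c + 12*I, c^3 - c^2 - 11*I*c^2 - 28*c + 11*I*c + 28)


(1) = gcd((z - 1/4)*(z + 3/2)*(z + 3), (z - 4)*(z + 3/2)*(z + 3)) = z^2 + 9*z/2 + 9/2
(2) = gcd((p - 3)*(p + 2), (p - 5)*(p - 1)) = 1
(3) = gcd((v - 1)*(v + 5/2)*(v + 7/2), (v - 1)*(v + 7/2)*(v + 6)) = v^2 + 5*v/2 - 7/2
(4) = gcd((q - 5)*(q - 4/3), (q - 8/3)*(q - 4/3)) = q - 4/3
(5) = gcd((c - 1)*(c + 3)*(c - 4*I), (c - 1)*(c - 7*I)*(c - 4*I)) = c^2 + c*(-1 - 4*I) + 4*I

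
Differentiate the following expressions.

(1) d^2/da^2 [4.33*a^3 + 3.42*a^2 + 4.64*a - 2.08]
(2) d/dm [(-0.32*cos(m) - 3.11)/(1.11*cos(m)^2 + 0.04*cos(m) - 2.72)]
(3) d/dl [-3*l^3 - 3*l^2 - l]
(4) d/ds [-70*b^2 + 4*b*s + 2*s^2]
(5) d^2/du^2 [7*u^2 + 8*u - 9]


(1) = 25.98*a + 6.84
(2) = (0.3552*sin(m)^2 - 6.9042*cos(m) - 1.35)*sin(m)/(1.11*cos(m)^2 + 0.04*cos(m) - 2.72)^2
(3) = -9*l^2 - 6*l - 1
(4) = 4*b + 4*s
(5) = 14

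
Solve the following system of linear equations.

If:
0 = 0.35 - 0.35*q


Then:
q = 1.00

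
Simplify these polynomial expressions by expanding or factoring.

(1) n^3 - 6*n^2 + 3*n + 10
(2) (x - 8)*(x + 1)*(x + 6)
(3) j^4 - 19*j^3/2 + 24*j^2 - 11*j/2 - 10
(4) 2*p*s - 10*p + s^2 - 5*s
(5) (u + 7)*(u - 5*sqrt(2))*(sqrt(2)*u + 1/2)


(1) = (n - 5)*(n - 2)*(n + 1)
(2) = x^3 - x^2 - 50*x - 48
(3) = (j - 5)*(j - 4)*(j - 1)*(j + 1/2)
(4) = (2*p + s)*(s - 5)
(5) = sqrt(2)*u^3 - 19*u^2/2 + 7*sqrt(2)*u^2 - 133*u/2 - 5*sqrt(2)*u/2 - 35*sqrt(2)/2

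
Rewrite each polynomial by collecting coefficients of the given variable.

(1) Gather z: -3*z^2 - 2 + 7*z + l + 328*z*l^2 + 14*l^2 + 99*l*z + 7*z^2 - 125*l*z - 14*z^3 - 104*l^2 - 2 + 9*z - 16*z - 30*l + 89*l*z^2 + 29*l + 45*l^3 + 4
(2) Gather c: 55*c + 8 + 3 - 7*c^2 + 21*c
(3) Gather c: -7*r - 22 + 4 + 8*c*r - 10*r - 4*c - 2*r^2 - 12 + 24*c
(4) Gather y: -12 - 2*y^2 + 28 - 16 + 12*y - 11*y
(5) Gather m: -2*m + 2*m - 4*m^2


(1) = 45*l^3 - 90*l^2 - 14*z^3 + z^2*(89*l + 4) + z*(328*l^2 - 26*l)
(2) = -7*c^2 + 76*c + 11
(3) = c*(8*r + 20) - 2*r^2 - 17*r - 30
(4) = -2*y^2 + y
(5) = -4*m^2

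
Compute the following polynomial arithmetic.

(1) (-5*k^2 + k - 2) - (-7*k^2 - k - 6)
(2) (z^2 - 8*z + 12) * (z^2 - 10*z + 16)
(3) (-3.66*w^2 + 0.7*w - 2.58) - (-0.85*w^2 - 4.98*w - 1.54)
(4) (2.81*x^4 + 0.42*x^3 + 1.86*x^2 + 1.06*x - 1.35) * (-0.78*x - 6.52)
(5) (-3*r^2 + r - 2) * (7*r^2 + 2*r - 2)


(1) = 2*k^2 + 2*k + 4
(2) = z^4 - 18*z^3 + 108*z^2 - 248*z + 192
(3) = -2.81*w^2 + 5.68*w - 1.04
(4) = -2.1918*x^5 - 18.6488*x^4 - 4.1892*x^3 - 12.954*x^2 - 5.8582*x + 8.802
(5) = -21*r^4 + r^3 - 6*r^2 - 6*r + 4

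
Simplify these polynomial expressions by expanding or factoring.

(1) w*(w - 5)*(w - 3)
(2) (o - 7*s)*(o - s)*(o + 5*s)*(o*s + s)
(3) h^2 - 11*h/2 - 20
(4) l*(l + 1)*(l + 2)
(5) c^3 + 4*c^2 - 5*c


(1) = w^3 - 8*w^2 + 15*w
(2) = o^4*s - 3*o^3*s^2 + o^3*s - 33*o^2*s^3 - 3*o^2*s^2 + 35*o*s^4 - 33*o*s^3 + 35*s^4
(3) = (h - 8)*(h + 5/2)
(4) = l^3 + 3*l^2 + 2*l
(5) = c*(c - 1)*(c + 5)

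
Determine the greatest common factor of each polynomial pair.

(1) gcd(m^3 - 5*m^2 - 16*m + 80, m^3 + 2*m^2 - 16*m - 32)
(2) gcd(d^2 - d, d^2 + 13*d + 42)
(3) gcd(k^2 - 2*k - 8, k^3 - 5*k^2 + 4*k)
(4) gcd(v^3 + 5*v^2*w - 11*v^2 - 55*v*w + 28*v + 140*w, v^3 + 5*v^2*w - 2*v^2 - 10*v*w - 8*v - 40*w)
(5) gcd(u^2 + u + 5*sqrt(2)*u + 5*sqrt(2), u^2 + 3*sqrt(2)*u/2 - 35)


(1) = m^2 - 16
(2) = gcd(d*(d - 1), (d + 6)*(d + 7)) = 1
(3) = gcd((k - 4)*(k + 2), k*(k - 4)*(k - 1)) = k - 4
(4) = v^2 + 5*v*w - 4*v - 20*w
(5) = gcd((u + 1)*(u + 5*sqrt(2)), (u - 7*sqrt(2)/2)*(u + 5*sqrt(2))) = u + 5*sqrt(2)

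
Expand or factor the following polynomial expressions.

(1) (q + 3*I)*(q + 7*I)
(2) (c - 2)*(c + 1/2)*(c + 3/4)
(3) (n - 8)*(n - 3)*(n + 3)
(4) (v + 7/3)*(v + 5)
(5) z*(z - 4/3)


(1) = q^2 + 10*I*q - 21
(2) = c^3 - 3*c^2/4 - 17*c/8 - 3/4
(3) = n^3 - 8*n^2 - 9*n + 72
(4) = v^2 + 22*v/3 + 35/3
(5) = z^2 - 4*z/3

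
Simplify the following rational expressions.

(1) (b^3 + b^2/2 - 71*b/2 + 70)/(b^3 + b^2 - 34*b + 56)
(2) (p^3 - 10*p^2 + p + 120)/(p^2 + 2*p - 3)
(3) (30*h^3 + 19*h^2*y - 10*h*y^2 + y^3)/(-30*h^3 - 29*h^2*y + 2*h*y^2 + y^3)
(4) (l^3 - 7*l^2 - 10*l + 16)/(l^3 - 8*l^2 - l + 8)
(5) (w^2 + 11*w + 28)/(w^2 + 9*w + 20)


(1) = (2*b - 5)/(2*b - 4)
(2) = (p^2 - 13*p + 40)/(p - 1)
(3) = (-6*h + y)/(6*h + y)
(4) = (l + 2)/(l + 1)
(5) = (w + 7)/(w + 5)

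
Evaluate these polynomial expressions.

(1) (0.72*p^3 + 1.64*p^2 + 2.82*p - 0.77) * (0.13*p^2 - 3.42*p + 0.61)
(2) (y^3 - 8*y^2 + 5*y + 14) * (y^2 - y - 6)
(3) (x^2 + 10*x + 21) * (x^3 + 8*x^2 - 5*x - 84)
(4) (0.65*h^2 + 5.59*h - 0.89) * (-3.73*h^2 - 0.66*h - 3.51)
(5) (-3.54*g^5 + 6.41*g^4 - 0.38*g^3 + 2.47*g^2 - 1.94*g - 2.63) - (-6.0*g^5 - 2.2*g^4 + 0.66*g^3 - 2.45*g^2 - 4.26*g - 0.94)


(1) = 0.0936*p^5 - 2.2492*p^4 - 4.803*p^3 - 8.7441*p^2 + 4.3536*p - 0.4697
(2) = y^5 - 9*y^4 + 7*y^3 + 57*y^2 - 44*y - 84
(3) = x^5 + 18*x^4 + 96*x^3 + 34*x^2 - 945*x - 1764
(4) = -2.4245*h^4 - 21.2797*h^3 - 2.6512*h^2 - 19.0335*h + 3.1239
(5) = 2.46*g^5 + 8.61*g^4 - 1.04*g^3 + 4.92*g^2 + 2.32*g - 1.69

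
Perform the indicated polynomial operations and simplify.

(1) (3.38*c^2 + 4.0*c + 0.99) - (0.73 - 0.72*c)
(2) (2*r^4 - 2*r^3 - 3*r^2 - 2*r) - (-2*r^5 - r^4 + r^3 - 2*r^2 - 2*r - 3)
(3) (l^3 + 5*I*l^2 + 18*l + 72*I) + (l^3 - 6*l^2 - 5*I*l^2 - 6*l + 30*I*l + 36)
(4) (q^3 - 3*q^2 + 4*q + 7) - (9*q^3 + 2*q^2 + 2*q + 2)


(1) = 3.38*c^2 + 4.72*c + 0.26
(2) = 2*r^5 + 3*r^4 - 3*r^3 - r^2 + 3
(3) = 2*l^3 - 6*l^2 + 12*l + 30*I*l + 36 + 72*I
(4) = -8*q^3 - 5*q^2 + 2*q + 5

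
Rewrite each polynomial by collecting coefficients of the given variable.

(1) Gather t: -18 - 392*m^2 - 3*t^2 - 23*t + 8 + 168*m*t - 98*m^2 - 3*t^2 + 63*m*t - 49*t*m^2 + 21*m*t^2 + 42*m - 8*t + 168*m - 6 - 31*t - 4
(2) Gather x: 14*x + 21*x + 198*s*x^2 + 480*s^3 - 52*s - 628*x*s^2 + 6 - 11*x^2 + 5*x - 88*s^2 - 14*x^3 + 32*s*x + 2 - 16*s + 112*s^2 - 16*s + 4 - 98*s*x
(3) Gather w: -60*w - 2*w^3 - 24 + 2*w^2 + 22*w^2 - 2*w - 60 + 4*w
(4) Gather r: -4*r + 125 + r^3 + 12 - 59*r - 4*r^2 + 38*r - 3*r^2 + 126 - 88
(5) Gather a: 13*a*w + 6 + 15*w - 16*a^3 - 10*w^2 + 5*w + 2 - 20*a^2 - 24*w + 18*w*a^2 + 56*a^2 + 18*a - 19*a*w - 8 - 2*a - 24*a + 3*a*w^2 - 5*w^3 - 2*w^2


(1) = -490*m^2 + 210*m + t^2*(21*m - 6) + t*(-49*m^2 + 231*m - 62) - 20
(2) = 480*s^3 + 24*s^2 - 84*s - 14*x^3 + x^2*(198*s - 11) + x*(-628*s^2 - 66*s + 40) + 12
(3) = -2*w^3 + 24*w^2 - 58*w - 84
(4) = r^3 - 7*r^2 - 25*r + 175
(5) = -16*a^3 + a^2*(18*w + 36) + a*(3*w^2 - 6*w - 8) - 5*w^3 - 12*w^2 - 4*w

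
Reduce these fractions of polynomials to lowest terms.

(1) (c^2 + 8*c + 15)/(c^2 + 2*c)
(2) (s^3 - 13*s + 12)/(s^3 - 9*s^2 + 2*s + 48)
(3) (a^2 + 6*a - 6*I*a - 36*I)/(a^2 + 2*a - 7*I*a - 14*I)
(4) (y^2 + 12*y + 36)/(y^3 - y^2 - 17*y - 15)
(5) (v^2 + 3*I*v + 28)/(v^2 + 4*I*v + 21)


(1) = (c^2 + 8*c + 15)/(c^2 + 2*c)
(2) = (s^2 + 3*s - 4)/(s^2 - 6*s - 16)
(3) = (a^2 + a*(6 - 6*I) - 36*I)/(a^2 + a*(2 - 7*I) - 14*I)
(4) = (y^2 + 12*y + 36)/(y^3 - y^2 - 17*y - 15)
(5) = (v - 4*I)/(v - 3*I)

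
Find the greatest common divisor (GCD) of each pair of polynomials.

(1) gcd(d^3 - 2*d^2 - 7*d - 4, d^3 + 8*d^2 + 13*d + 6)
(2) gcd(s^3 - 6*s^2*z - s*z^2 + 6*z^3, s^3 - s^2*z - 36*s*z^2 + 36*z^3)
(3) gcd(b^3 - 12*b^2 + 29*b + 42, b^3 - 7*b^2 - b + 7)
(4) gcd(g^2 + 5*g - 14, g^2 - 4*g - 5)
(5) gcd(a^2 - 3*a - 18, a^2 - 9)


(1) = gcd((d - 4)*(d + 1)^2, (d + 1)^2*(d + 6)) = d^2 + 2*d + 1
(2) = gcd((s - 6*z)*(s - z)*(s + z), (s - 6*z)*(s - z)*(s + 6*z)) = s^2 - 7*s*z + 6*z^2
(3) = b^2 - 6*b - 7
(4) = 1
(5) = a + 3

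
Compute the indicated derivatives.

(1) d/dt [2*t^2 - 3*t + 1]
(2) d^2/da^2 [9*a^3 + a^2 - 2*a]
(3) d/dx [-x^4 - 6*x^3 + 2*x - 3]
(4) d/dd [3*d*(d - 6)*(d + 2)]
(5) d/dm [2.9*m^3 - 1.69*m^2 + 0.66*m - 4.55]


(1) = 4*t - 3
(2) = 54*a + 2
(3) = -4*x^3 - 18*x^2 + 2
(4) = 9*d^2 - 24*d - 36
(5) = 8.7*m^2 - 3.38*m + 0.66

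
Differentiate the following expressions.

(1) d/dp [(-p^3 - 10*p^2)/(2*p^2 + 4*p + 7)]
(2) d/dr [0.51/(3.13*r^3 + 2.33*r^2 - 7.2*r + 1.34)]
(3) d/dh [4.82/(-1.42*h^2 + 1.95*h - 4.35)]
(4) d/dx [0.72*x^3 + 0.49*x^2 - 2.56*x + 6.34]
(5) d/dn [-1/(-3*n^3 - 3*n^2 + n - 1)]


(1) = p*(-2*p^3 - 8*p^2 - 61*p - 140)/(4*p^4 + 16*p^3 + 44*p^2 + 56*p + 49)
(2) = (-4.7889*r^2 - 2.3766*r + 3.672)/(3.13*r^3 + 2.33*r^2 - 7.2*r + 1.34)^2
(3) = (13.6888*h - 9.399)/(1.42*h^2 - 1.95*h + 4.35)^2
(4) = 2.16*x^2 + 0.98*x - 2.56
(5) = (-9*n^2 - 6*n + 1)/(3*n^3 + 3*n^2 - n + 1)^2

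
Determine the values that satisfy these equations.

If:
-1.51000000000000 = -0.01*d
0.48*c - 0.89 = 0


Then:
c = 1.85
d = 151.00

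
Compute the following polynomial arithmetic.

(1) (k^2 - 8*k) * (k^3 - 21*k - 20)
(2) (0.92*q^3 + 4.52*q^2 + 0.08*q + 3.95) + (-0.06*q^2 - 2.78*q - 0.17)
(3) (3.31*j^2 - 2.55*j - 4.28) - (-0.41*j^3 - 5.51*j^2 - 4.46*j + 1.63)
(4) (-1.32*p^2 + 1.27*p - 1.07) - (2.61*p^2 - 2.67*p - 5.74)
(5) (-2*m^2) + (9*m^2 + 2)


(1) = k^5 - 8*k^4 - 21*k^3 + 148*k^2 + 160*k
(2) = 0.92*q^3 + 4.46*q^2 - 2.7*q + 3.78
(3) = 0.41*j^3 + 8.82*j^2 + 1.91*j - 5.91
(4) = -3.93*p^2 + 3.94*p + 4.67
(5) = 7*m^2 + 2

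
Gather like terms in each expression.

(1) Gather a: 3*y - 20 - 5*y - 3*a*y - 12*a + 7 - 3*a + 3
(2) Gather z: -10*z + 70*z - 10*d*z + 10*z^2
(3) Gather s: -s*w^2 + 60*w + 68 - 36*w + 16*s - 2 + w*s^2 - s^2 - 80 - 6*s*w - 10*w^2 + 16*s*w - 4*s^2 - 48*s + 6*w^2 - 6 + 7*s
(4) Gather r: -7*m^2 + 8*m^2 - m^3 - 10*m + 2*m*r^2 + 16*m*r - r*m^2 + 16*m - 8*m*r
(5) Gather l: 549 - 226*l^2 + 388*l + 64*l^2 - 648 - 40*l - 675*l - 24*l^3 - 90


(1) = a*(-3*y - 15) - 2*y - 10
(2) = 10*z^2 + z*(60 - 10*d)
(3) = s^2*(w - 5) + s*(-w^2 + 10*w - 25) - 4*w^2 + 24*w - 20
(4) = -m^3 + m^2 + 2*m*r^2 + 6*m + r*(-m^2 + 8*m)
(5) = -24*l^3 - 162*l^2 - 327*l - 189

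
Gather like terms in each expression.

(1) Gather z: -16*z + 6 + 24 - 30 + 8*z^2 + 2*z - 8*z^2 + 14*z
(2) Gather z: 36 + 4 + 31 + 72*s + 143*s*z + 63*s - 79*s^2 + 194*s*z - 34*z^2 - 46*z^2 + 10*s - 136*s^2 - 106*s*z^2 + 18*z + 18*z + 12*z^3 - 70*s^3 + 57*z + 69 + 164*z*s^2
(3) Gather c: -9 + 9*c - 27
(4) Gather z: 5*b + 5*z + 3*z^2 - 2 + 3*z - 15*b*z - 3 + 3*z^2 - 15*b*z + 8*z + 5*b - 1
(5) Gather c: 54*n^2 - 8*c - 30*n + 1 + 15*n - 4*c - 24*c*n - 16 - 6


(1) = 0
(2) = -70*s^3 - 215*s^2 + 145*s + 12*z^3 + z^2*(-106*s - 80) + z*(164*s^2 + 337*s + 93) + 140
(3) = 9*c - 36
(4) = 10*b + 6*z^2 + z*(16 - 30*b) - 6
(5) = c*(-24*n - 12) + 54*n^2 - 15*n - 21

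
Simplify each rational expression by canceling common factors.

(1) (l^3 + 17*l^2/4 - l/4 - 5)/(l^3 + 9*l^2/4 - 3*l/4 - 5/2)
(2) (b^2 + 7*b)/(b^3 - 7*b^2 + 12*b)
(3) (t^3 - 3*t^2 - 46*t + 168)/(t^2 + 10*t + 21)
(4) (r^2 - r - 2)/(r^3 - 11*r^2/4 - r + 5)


(1) = (l + 4)/(l + 2)
(2) = (b + 7)/(b^2 - 7*b + 12)
(3) = (t^2 - 10*t + 24)/(t + 3)
(4) = (4*r + 4)/(4*r^2 - 3*r - 10)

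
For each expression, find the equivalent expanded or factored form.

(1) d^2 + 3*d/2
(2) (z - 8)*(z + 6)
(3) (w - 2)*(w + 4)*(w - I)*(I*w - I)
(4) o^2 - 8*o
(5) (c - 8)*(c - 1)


(1) = d*(d + 3/2)
(2) = z^2 - 2*z - 48
(3) = I*w^4 + w^3 + I*w^3 + w^2 - 10*I*w^2 - 10*w + 8*I*w + 8
(4) = o*(o - 8)
(5) = c^2 - 9*c + 8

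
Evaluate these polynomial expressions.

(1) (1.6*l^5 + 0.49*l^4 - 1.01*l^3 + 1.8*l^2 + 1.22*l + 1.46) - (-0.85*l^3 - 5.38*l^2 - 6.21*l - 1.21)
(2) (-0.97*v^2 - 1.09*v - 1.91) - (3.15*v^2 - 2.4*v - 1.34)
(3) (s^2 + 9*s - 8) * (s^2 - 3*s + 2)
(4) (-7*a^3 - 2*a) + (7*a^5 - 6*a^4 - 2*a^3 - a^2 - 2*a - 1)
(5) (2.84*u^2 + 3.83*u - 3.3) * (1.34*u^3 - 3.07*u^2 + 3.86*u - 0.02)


(1) = 1.6*l^5 + 0.49*l^4 - 0.16*l^3 + 7.18*l^2 + 7.43*l + 2.67
(2) = -4.12*v^2 + 1.31*v - 0.57
(3) = s^4 + 6*s^3 - 33*s^2 + 42*s - 16
(4) = 7*a^5 - 6*a^4 - 9*a^3 - a^2 - 4*a - 1
(5) = 3.8056*u^5 - 3.5866*u^4 - 5.2177*u^3 + 24.858*u^2 - 12.8146*u + 0.066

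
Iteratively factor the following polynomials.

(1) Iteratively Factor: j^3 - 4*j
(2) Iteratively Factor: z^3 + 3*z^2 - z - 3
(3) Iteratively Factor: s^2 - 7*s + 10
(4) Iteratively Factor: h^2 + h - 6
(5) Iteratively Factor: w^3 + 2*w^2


(1) = (j + 2)*(j^2 - 2*j) = (j - 2)*(j + 2)*(j)
(2) = (z + 1)*(z^2 + 2*z - 3) = (z - 1)*(z + 1)*(z + 3)
(3) = (s - 2)*(s - 5)
(4) = (h + 3)*(h - 2)
(5) = (w + 2)*(w^2) = w*(w + 2)*(w)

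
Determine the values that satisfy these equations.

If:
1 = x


Then:
x = 1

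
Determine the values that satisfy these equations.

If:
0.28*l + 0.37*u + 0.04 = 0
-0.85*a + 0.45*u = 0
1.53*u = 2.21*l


Then:
a = -0.04
l = -0.05
u = -0.07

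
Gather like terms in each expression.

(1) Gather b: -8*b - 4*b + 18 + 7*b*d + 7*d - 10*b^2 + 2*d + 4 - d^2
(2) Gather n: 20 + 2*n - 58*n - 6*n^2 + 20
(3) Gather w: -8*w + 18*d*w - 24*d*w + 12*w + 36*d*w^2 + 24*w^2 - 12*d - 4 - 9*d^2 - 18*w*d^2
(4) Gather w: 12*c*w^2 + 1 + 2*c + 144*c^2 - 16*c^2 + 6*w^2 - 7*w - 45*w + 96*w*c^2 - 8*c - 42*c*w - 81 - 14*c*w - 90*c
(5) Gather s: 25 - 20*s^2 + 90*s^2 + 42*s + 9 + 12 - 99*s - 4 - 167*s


(1) = -10*b^2 + b*(7*d - 12) - d^2 + 9*d + 22
(2) = -6*n^2 - 56*n + 40
(3) = -9*d^2 - 12*d + w^2*(36*d + 24) + w*(-18*d^2 - 6*d + 4) - 4
(4) = 128*c^2 - 96*c + w^2*(12*c + 6) + w*(96*c^2 - 56*c - 52) - 80
(5) = 70*s^2 - 224*s + 42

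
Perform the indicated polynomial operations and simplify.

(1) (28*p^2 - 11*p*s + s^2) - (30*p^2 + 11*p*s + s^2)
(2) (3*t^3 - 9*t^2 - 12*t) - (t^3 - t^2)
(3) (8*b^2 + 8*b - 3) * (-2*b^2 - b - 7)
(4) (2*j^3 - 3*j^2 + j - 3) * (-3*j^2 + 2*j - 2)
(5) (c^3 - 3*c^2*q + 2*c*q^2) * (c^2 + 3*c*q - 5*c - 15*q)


(1) = -2*p^2 - 22*p*s
(2) = 2*t^3 - 8*t^2 - 12*t
(3) = -16*b^4 - 24*b^3 - 58*b^2 - 53*b + 21
(4) = -6*j^5 + 13*j^4 - 13*j^3 + 17*j^2 - 8*j + 6
(5) = c^5 - 5*c^4 - 7*c^3*q^2 + 6*c^2*q^3 + 35*c^2*q^2 - 30*c*q^3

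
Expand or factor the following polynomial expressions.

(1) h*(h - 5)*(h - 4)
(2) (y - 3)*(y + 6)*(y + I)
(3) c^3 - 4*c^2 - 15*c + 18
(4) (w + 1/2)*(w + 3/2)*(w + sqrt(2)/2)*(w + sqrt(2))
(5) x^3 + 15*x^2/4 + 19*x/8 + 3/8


(1) = h^3 - 9*h^2 + 20*h
(2) = y^3 + 3*y^2 + I*y^2 - 18*y + 3*I*y - 18*I
(3) = (c - 6)*(c - 1)*(c + 3)
(4) = w^4 + 2*w^3 + 3*sqrt(2)*w^3/2 + 7*w^2/4 + 3*sqrt(2)*w^2 + 9*sqrt(2)*w/8 + 2*w + 3/4
(5) = (x + 1/4)*(x + 1/2)*(x + 3)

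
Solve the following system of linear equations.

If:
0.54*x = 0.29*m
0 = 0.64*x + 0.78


Then:
m = -2.27
x = -1.22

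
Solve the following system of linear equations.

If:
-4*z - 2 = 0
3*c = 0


Then:
c = 0
z = -1/2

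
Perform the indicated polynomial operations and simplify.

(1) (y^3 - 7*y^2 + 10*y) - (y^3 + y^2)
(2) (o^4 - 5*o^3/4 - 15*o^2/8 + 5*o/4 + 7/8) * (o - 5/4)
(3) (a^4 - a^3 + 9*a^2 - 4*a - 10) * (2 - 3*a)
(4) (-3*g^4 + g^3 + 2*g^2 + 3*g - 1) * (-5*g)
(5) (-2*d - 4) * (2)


(1) = -8*y^2 + 10*y
(2) = o^5 - 5*o^4/2 - 5*o^3/16 + 115*o^2/32 - 11*o/16 - 35/32
(3) = -3*a^5 + 5*a^4 - 29*a^3 + 30*a^2 + 22*a - 20
(4) = 15*g^5 - 5*g^4 - 10*g^3 - 15*g^2 + 5*g
(5) = -4*d - 8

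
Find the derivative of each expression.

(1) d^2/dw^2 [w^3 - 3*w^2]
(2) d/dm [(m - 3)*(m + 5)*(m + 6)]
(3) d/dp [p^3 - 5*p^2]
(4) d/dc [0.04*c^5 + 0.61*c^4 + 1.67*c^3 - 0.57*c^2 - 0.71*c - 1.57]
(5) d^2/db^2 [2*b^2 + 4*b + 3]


(1) = 6*w - 6
(2) = 3*m^2 + 16*m - 3
(3) = p*(3*p - 10)
(4) = 0.2*c^4 + 2.44*c^3 + 5.01*c^2 - 1.14*c - 0.71
(5) = 4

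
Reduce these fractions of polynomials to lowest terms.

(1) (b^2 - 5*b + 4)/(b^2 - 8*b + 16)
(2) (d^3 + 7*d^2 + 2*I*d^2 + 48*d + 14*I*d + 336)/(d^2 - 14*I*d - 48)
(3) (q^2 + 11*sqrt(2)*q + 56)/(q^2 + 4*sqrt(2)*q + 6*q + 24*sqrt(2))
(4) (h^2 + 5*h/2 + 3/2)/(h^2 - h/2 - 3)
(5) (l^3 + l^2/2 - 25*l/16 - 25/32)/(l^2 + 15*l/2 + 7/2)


(1) = (b - 1)/(b - 4)
(2) = (d^2 + d*(7 + 8*I) + 56*I)/(d - 8*I)
(3) = (q + 7*sqrt(2))/(q + 6)
(4) = (h + 1)/(h - 2)
(5) = (16*l^2 - 25)/(16*l + 112)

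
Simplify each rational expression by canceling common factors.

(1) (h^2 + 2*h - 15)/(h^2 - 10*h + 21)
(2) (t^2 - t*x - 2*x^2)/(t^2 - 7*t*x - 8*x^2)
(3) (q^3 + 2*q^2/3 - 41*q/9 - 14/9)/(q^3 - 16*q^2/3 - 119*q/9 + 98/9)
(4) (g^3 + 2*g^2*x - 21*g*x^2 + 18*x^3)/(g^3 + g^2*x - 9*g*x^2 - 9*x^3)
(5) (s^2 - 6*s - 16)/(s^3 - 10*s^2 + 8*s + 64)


(1) = (h + 5)/(h - 7)
(2) = (-t + 2*x)/(-t + 8*x)
(3) = (3*q^2 - 5*q - 2)/(3*q^2 - 23*q + 14)
(4) = (g^2 + 5*g*x - 6*x^2)/(g^2 + 4*g*x + 3*x^2)
(5) = 1/(s - 4)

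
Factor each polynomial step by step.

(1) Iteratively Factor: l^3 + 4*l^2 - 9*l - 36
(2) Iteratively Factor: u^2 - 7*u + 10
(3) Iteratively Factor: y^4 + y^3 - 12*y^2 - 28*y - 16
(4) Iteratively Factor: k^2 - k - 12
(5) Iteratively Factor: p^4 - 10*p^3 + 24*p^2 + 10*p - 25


(1) = (l + 3)*(l^2 + l - 12) = (l - 3)*(l + 3)*(l + 4)
(2) = (u - 2)*(u - 5)
(3) = (y + 2)*(y^3 - y^2 - 10*y - 8) = (y + 2)^2*(y^2 - 3*y - 4) = (y + 1)*(y + 2)^2*(y - 4)
(4) = (k + 3)*(k - 4)
(5) = (p - 5)*(p^3 - 5*p^2 - p + 5) = (p - 5)*(p - 1)*(p^2 - 4*p - 5) = (p - 5)^2*(p - 1)*(p + 1)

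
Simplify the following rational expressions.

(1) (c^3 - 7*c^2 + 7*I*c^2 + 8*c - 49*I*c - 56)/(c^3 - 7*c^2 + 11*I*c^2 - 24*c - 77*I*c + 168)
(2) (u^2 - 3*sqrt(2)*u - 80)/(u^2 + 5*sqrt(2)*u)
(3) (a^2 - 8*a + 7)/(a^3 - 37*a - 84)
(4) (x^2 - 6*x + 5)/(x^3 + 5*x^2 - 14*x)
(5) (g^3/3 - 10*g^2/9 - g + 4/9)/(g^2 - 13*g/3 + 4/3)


(1) = (c - I)/(c + 3*I)
(2) = (u - 8*sqrt(2))/u
(3) = (a - 1)/(a^2 + 7*a + 12)
(4) = (x^2 - 6*x + 5)/(x^3 + 5*x^2 - 14*x)
(5) = g/3 + 1/3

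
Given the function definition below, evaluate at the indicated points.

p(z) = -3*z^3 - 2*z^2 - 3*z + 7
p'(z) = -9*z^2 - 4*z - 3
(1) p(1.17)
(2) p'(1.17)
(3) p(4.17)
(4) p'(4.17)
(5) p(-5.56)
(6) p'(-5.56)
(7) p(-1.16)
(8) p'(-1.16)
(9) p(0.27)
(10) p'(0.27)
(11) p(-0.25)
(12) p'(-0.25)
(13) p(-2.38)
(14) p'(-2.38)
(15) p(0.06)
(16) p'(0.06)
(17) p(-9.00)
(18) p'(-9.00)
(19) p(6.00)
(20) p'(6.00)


(1) = -4.05
(2) = -20.00
(3) = -257.82
(4) = -176.18
(5) = 477.49
(6) = -258.98
(7) = 12.47
(8) = -10.47
(9) = 5.99
(10) = -4.74
(11) = 7.67
(12) = -2.56
(13) = 43.26
(14) = -44.46
(15) = 6.81
(16) = -3.27
(17) = 2059.00
(18) = -696.00
(19) = -731.00
(20) = -351.00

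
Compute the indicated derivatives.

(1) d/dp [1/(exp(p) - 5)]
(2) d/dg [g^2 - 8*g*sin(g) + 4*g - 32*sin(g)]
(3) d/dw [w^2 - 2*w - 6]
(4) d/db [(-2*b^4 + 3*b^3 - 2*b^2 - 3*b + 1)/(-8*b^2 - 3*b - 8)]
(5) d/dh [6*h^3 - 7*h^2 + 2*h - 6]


(1) = -exp(p)/(exp(p) - 5)^2
(2) = -8*g*cos(g) + 2*g - 8*sin(g) - 32*cos(g) + 4
(3) = 2*w - 2
(4) = (32*b^5 - 6*b^4 + 46*b^3 - 90*b^2 + 48*b + 27)/(64*b^4 + 48*b^3 + 137*b^2 + 48*b + 64)
(5) = 18*h^2 - 14*h + 2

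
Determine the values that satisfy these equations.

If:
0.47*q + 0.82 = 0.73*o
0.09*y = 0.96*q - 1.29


Then:
o = 0.0603595890410959*y + 1.98844178082192
q = 0.09375*y + 1.34375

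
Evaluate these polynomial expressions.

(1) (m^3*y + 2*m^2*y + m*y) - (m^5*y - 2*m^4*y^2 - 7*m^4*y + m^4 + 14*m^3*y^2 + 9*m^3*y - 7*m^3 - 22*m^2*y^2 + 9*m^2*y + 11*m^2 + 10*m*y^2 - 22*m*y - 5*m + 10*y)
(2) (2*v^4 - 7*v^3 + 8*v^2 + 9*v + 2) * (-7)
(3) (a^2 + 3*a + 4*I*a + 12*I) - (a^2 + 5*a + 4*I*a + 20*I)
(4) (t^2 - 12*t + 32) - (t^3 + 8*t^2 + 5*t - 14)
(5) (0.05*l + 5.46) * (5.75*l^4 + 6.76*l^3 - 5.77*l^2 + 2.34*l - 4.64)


(1) = -m^5*y + 2*m^4*y^2 + 7*m^4*y - m^4 - 14*m^3*y^2 - 8*m^3*y + 7*m^3 + 22*m^2*y^2 - 7*m^2*y - 11*m^2 - 10*m*y^2 + 23*m*y + 5*m - 10*y
(2) = -14*v^4 + 49*v^3 - 56*v^2 - 63*v - 14
(3) = -2*a - 8*I
(4) = -t^3 - 7*t^2 - 17*t + 46
(5) = 0.2875*l^5 + 31.733*l^4 + 36.6211*l^3 - 31.3872*l^2 + 12.5444*l - 25.3344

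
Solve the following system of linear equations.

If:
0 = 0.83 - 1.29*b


Then:
b = 0.64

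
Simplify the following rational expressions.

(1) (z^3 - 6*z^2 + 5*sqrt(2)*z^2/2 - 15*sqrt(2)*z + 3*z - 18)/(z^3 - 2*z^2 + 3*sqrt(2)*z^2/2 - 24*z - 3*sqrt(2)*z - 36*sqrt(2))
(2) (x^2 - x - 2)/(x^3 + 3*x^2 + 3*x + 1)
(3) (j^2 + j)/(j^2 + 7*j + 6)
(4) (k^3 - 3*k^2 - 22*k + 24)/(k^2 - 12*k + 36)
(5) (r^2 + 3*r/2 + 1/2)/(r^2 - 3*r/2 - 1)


(1) = (4*z + 4*sqrt(2))/(4*z + 16)
(2) = (x - 2)/(x^2 + 2*x + 1)
(3) = j/(j + 6)
(4) = (k^2 + 3*k - 4)/(k - 6)
(5) = (r + 1)/(r - 2)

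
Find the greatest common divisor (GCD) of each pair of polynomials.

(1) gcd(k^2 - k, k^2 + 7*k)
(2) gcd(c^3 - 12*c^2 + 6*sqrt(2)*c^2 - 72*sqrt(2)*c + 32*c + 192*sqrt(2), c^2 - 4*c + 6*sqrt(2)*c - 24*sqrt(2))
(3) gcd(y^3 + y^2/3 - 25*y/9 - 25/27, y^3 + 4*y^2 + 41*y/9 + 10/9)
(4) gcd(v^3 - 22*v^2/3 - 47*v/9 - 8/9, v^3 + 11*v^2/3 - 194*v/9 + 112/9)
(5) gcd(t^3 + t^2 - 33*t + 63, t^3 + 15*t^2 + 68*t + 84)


(1) = k
(2) = c^2 + c*(-4 + 6*sqrt(2)) - 24*sqrt(2)
(3) = gcd((y - 5/3)*(y + 1/3)*(y + 5/3), (y + 1/3)*(y + 5/3)*(y + 2)) = y^2 + 2*y + 5/9
(4) = 1
(5) = gcd((t - 3)^2*(t + 7), (t + 2)*(t + 6)*(t + 7)) = t + 7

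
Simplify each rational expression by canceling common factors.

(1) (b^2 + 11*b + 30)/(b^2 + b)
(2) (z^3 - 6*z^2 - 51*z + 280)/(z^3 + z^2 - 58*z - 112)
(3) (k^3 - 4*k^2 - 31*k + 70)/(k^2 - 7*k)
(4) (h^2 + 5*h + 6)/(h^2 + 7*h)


(1) = (b^2 + 11*b + 30)/(b^2 + b)
(2) = (z - 5)/(z + 2)
(3) = (k^2 + 3*k - 10)/k
(4) = (h^2 + 5*h + 6)/(h^2 + 7*h)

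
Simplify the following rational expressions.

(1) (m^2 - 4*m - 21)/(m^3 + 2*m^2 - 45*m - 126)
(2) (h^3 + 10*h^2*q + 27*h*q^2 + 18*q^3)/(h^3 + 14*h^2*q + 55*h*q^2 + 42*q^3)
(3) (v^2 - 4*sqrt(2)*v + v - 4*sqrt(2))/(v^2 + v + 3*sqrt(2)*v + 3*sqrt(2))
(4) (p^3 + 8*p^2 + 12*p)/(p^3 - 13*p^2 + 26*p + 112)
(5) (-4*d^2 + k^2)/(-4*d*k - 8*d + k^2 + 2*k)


(1) = 1/(m + 6)
(2) = (h + 3*q)/(h + 7*q)
(3) = (v - 4*sqrt(2))/(v + 3*sqrt(2))
(4) = (p^2 + 6*p)/(p^2 - 15*p + 56)
(5) = (4*d^2 - k^2)/(4*d*k + 8*d - k^2 - 2*k)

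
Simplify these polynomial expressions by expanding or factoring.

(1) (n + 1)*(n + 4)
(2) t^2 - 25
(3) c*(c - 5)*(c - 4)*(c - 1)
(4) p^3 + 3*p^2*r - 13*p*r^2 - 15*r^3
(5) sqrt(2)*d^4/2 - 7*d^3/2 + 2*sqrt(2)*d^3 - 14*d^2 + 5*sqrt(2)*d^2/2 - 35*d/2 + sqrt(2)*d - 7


(1) = n^2 + 5*n + 4
(2) = (t - 5)*(t + 5)
(3) = c^4 - 10*c^3 + 29*c^2 - 20*c
(4) = (p - 3*r)*(p + r)*(p + 5*r)
(5) = (d + 1)*(d + 2)*(d - 7*sqrt(2)/2)*(sqrt(2)*d/2 + sqrt(2)/2)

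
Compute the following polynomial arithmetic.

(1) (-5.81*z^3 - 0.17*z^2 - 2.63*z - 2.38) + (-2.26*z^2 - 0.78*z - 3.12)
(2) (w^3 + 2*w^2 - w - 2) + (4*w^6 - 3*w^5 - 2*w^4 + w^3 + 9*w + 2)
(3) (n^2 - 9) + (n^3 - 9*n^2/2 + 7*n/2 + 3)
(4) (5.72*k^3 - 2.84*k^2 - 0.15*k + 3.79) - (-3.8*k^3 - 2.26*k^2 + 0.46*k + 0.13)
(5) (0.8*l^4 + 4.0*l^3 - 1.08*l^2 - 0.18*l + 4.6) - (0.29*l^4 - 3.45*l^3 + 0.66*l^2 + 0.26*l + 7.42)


(1) = -5.81*z^3 - 2.43*z^2 - 3.41*z - 5.5
(2) = 4*w^6 - 3*w^5 - 2*w^4 + 2*w^3 + 2*w^2 + 8*w
(3) = n^3 - 7*n^2/2 + 7*n/2 - 6
(4) = 9.52*k^3 - 0.58*k^2 - 0.61*k + 3.66
(5) = 0.51*l^4 + 7.45*l^3 - 1.74*l^2 - 0.44*l - 2.82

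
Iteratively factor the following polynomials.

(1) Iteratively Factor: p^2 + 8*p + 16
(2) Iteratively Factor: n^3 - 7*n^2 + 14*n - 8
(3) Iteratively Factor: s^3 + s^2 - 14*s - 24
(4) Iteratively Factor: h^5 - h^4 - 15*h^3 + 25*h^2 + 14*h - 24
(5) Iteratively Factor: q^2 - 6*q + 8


(1) = (p + 4)*(p + 4)
(2) = (n - 1)*(n^2 - 6*n + 8) = (n - 2)*(n - 1)*(n - 4)
(3) = (s + 2)*(s^2 - s - 12) = (s + 2)*(s + 3)*(s - 4)
(4) = (h - 1)*(h^4 - 15*h^2 + 10*h + 24) = (h - 1)*(h + 1)*(h^3 - h^2 - 14*h + 24) = (h - 3)*(h - 1)*(h + 1)*(h^2 + 2*h - 8) = (h - 3)*(h - 1)*(h + 1)*(h + 4)*(h - 2)
(5) = (q - 2)*(q - 4)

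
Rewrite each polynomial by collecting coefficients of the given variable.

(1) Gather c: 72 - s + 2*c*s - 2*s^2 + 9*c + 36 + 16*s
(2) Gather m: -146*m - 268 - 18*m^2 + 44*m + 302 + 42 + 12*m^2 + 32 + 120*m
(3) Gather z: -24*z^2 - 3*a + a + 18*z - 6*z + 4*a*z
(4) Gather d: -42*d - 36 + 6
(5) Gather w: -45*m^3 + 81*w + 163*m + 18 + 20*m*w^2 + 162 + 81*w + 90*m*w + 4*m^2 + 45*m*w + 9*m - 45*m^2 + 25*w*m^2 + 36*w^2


(1) = c*(2*s + 9) - 2*s^2 + 15*s + 108
(2) = -6*m^2 + 18*m + 108
(3) = -2*a - 24*z^2 + z*(4*a + 12)
(4) = -42*d - 30
(5) = -45*m^3 - 41*m^2 + 172*m + w^2*(20*m + 36) + w*(25*m^2 + 135*m + 162) + 180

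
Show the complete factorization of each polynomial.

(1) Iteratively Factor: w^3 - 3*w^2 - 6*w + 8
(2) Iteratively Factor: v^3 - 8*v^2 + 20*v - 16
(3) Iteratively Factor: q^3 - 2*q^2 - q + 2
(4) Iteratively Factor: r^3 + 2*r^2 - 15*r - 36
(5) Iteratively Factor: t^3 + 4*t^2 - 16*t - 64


(1) = (w - 1)*(w^2 - 2*w - 8) = (w - 1)*(w + 2)*(w - 4)
(2) = (v - 2)*(v^2 - 6*v + 8) = (v - 4)*(v - 2)*(v - 2)
(3) = (q - 2)*(q^2 - 1) = (q - 2)*(q - 1)*(q + 1)
(4) = (r + 3)*(r^2 - r - 12) = (r - 4)*(r + 3)*(r + 3)
(5) = (t + 4)*(t^2 - 16) = (t - 4)*(t + 4)*(t + 4)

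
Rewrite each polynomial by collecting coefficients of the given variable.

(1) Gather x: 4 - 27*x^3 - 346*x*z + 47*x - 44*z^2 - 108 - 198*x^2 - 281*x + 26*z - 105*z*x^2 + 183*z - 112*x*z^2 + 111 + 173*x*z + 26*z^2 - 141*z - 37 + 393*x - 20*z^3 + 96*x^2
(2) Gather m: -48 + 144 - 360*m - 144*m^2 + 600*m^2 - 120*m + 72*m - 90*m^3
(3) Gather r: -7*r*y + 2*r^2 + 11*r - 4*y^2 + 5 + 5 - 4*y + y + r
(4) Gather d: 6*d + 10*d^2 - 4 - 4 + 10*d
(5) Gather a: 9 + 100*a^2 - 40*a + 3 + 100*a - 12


(1) = -27*x^3 + x^2*(-105*z - 102) + x*(-112*z^2 - 173*z + 159) - 20*z^3 - 18*z^2 + 68*z - 30
(2) = -90*m^3 + 456*m^2 - 408*m + 96
(3) = 2*r^2 + r*(12 - 7*y) - 4*y^2 - 3*y + 10
(4) = 10*d^2 + 16*d - 8
(5) = 100*a^2 + 60*a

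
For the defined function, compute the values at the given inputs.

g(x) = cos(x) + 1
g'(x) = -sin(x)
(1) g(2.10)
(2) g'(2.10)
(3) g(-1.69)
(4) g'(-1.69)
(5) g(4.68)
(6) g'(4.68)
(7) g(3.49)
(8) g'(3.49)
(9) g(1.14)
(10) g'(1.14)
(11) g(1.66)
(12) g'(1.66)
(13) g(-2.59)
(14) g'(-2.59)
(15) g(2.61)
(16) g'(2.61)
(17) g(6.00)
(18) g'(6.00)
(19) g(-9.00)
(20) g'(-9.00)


(1) = 0.50
(2) = -0.86
(3) = 0.88
(4) = 0.99
(5) = 0.97
(6) = 1.00
(7) = 0.06
(8) = 0.34
(9) = 1.42
(10) = -0.91
(11) = 0.91
(12) = -1.00
(13) = 0.15
(14) = 0.52
(15) = 0.14
(16) = -0.51
(17) = 1.96
(18) = 0.28
(19) = 0.09
(20) = 0.41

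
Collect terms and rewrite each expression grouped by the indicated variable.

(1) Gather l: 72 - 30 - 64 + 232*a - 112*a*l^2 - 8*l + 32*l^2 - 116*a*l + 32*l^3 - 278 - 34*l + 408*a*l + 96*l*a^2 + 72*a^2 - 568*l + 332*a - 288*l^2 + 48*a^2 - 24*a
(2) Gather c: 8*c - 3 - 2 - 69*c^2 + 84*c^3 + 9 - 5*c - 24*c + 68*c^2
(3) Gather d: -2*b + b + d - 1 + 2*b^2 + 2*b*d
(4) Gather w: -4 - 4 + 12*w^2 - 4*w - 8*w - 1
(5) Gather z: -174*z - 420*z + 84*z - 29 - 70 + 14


(1) = 120*a^2 + 540*a + 32*l^3 + l^2*(-112*a - 256) + l*(96*a^2 + 292*a - 610) - 300
(2) = 84*c^3 - c^2 - 21*c + 4
(3) = 2*b^2 - b + d*(2*b + 1) - 1
(4) = 12*w^2 - 12*w - 9
(5) = -510*z - 85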